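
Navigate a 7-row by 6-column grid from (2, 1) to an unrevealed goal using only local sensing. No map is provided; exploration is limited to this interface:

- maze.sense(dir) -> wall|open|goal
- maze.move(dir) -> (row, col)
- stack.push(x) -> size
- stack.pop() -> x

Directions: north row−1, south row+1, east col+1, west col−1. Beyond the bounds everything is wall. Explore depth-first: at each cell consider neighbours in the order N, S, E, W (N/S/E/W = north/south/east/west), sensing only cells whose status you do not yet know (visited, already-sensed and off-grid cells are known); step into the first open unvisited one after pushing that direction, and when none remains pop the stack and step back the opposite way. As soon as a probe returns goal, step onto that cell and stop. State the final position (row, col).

Calling maze.sense(dir: north), and observe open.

I call stack.push(x: north), → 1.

I try maze.move(dir: north), : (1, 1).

I call maze.sense(dir: north), yielding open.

I invoke stack.push(x: north), : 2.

Invoking maze.move(dir: north), → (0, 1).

I invoke maze.sense(dir: east), and observe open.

Invoking stack.push(x: east), — result: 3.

I invoke maze.move(dir: east), and see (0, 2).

I run maze.sense(dir: south), giving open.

Next I call stack.push(x: south), and get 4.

I call maze.move(dir: south), and get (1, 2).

Using maze.sense(dir: south), yielding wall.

I invoke maze.sense(dir: east), and get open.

Invoking stack.push(x: east), — result: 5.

Calling maze.move(dir: east), giving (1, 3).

Calling maze.sense(dir: north), : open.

I call stack.push(x: north), : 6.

Calling maze.move(dir: north), yielding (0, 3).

Next I call maze.sense(dir: east), : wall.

I invoke stack.pop(), — result: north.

Invoking maze.move(dir: south), giving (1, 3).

I use maze.sense(dir: south), and observe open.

Calling stack.push(x: south), — result: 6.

Then maze.move(dir: south), which returns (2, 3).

Calling maze.sense(dir: south), which returns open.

Invoking stack.push(x: south), and get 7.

I run maze.move(dir: south), and see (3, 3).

I try maze.sense(dir: south), — result: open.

Next I call stack.push(x: south), and get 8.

Invoking maze.move(dir: south), and observe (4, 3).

I invoke maze.sense(dir: south), giving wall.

I call maze.sense(dir: east), giving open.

Next I call stack.push(x: east), and observe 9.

Using maze.move(dir: east), which returns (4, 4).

I try maze.sense(dir: north), yielding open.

Using stack.push(x: north), → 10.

I call maze.move(dir: north), giving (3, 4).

I call maze.sense(dir: north), : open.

Using stack.push(x: north), which returns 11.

Then maze.move(dir: north), giving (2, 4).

I run maze.sense(dir: north), — result: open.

Using stack.push(x: north), — result: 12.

I try maze.move(dir: north), and see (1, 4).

I run maze.sense(dir: east), and observe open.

I use stack.push(x: east), — result: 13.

I invoke maze.move(dir: east), → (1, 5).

I call maze.sense(dir: north), giving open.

I call stack.push(x: north), which returns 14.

I invoke maze.move(dir: north), and observe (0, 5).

I invoke stack.pop(), → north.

I call maze.move(dir: south), — result: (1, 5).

Invoking maze.sense(dir: south), which returns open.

Invoking stack.push(x: south), : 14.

Using maze.move(dir: south), and see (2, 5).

Then maze.sense(dir: south), which returns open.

I call stack.push(x: south), and get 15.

Using maze.move(dir: south), and see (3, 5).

I call maze.sense(dir: south), giving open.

Calling stack.push(x: south), giving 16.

Calling maze.move(dir: south), giving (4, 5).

Then maze.sense(dir: south), → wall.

Then stack.pop(), — result: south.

Then maze.move(dir: north), : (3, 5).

Then stack.pop(), and get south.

Calling maze.move(dir: north), giving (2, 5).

Invoking stack.pop, and get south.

I run maze.move(dir: north), and observe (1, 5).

I run stack.pop(), and observe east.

Invoking maze.move(dir: west), and see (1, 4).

Now I run stack.pop(), : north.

I invoke maze.move(dir: south), : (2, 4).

Invoking stack.pop, which returns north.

Calling maze.move(dir: south), giving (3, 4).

Calling stack.pop, yielding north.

I run maze.move(dir: south), yielding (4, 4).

Calling maze.sense(dir: south), and get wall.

Then stack.pop, — result: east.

I invoke maze.move(dir: west), and see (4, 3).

I try maze.sense(dir: west), and see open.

Now I run stack.push(x: west), — result: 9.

I run maze.move(dir: west), and observe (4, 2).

I run maze.sense(dir: north), giving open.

I try stack.push(x: north), giving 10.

Now I run maze.move(dir: north), and see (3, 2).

I invoke maze.sense(dir: west), and observe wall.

Invoking stack.pop, — result: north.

I run maze.move(dir: south), — result: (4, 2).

I call maze.sense(dir: south), giving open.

I try stack.push(x: south), — result: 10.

Then maze.move(dir: south), giving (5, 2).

Using maze.sense(dir: south), giving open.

Next I call stack.push(x: south), — result: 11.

Then maze.move(dir: south), and observe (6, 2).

Calling maze.sense(dir: east), and see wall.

I use maze.sense(dir: west), — result: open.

Calling stack.push(x: west), and get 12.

Now I run maze.move(dir: west), giving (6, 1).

I try maze.sense(dir: north), — result: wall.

I run maze.sense(dir: west), yielding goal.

Using maze.move(dir: west), yielding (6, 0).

Answer: (6, 0)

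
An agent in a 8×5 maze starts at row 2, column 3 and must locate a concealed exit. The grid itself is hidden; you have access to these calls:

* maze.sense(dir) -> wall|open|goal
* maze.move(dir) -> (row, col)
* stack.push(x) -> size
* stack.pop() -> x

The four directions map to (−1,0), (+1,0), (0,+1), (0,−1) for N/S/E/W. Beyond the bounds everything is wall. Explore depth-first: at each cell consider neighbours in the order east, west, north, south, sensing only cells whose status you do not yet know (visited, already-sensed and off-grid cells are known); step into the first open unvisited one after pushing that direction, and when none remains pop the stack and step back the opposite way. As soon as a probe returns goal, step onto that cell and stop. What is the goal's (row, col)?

[in] maze.sense dir: east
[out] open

[in] stack.push x: east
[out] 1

[in] maze.move dir: east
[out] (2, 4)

[in] maze.sense dir: north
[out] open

[in] stack.push x: north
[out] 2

[in] maze.move dir: north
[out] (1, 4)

[in] maze.sense dir: west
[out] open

[in] stack.push x: west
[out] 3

[in] maze.move dir: west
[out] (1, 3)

[in] maze.sense dir: west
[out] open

[in] stack.push x: west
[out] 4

[in] maze.move dir: west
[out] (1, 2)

[in] maze.sense dir: west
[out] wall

[in] maze.sense dir: north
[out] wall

[in] maze.sense dir: south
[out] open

[in] stack.push x: south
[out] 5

[in] maze.move dir: south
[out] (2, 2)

[in] maze.sense dir: west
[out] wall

[in] maze.sense dir: south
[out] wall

[in] stack.pop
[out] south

[in] maze.move dir: north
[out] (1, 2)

[in] stack.pop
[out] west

[in] maze.move dir: east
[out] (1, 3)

[in] maze.sense dir: north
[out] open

[in] stack.push x: north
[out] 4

[in] maze.move dir: north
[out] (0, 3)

[in] maze.sense dir: east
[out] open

[in] stack.push x: east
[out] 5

[in] maze.move dir: east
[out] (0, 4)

[in] stack.pop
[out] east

[in] maze.move dir: west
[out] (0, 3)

[in] stack.pop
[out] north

[in] maze.move dir: south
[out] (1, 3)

[in] stack.pop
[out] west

[in] maze.move dir: east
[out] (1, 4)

[in] stack.pop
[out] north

[in] maze.move dir: south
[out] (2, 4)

[in] maze.sense dir: south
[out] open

[in] stack.push x: south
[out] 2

[in] maze.move dir: south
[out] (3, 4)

[in] maze.sense dir: west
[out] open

[in] stack.push x: west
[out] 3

[in] maze.move dir: west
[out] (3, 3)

[in] maze.sense dir: south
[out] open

[in] stack.push x: south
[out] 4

[in] maze.move dir: south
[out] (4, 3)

[in] maze.sense dir: east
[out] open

[in] stack.push x: east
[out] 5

[in] maze.move dir: east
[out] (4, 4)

[in] maze.sense dir: south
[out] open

[in] stack.push x: south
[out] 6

[in] maze.move dir: south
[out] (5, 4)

[in] maze.sense dir: west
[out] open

[in] stack.push x: west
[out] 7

[in] maze.move dir: west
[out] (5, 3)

[in] maze.sense dir: west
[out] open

[in] stack.push x: west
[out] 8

[in] maze.move dir: west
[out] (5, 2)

[in] maze.sense dir: west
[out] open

[in] stack.push x: west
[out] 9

[in] maze.move dir: west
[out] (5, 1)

[in] maze.sense dir: west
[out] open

[in] stack.push x: west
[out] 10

[in] maze.move dir: west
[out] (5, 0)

[in] maze.sense dir: north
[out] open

[in] stack.push x: north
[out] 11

[in] maze.move dir: north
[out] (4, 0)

[in] maze.sense dir: east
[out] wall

[in] maze.sense dir: north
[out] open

[in] stack.push x: north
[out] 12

[in] maze.move dir: north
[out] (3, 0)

[in] maze.sense dir: east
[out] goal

[in] maze.move dir: east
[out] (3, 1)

Answer: (3, 1)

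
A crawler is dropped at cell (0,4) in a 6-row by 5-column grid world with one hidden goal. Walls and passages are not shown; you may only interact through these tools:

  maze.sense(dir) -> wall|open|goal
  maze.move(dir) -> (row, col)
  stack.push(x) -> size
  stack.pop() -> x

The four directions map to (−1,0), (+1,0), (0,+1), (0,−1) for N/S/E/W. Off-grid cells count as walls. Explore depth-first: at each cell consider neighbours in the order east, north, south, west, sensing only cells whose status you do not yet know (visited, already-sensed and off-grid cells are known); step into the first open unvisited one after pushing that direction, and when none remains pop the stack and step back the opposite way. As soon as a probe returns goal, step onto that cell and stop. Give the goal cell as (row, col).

Calling maze.sense on dir: south, → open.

I call stack.push on x: south, and see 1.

Next I call maze.move on dir: south, and get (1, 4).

I use maze.sense on dir: south, → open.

Now I run stack.push on x: south, and see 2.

I invoke maze.move on dir: south, → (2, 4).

Using maze.sense on dir: south, → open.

I run stack.push on x: south, giving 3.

Using maze.move on dir: south, and get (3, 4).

Then maze.sense on dir: south, and observe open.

Invoking stack.push on x: south, and observe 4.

I run maze.move on dir: south, which returns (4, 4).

Invoking maze.sense on dir: south, and get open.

I try stack.push on x: south, which returns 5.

I run maze.move on dir: south, yielding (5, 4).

Now I run maze.sense on dir: west, yielding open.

I call stack.push on x: west, → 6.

Now I run maze.move on dir: west, giving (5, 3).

I run maze.sense on dir: north, — result: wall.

Now I run maze.sense on dir: west, — result: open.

I call stack.push on x: west, → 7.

Then maze.move on dir: west, and see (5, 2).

I invoke maze.sense on dir: north, : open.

Now I run stack.push on x: north, which returns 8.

Now I run maze.move on dir: north, → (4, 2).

I use maze.sense on dir: north, and observe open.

Then stack.push on x: north, : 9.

Invoking maze.move on dir: north, giving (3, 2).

Next I call maze.sense on dir: east, — result: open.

I use stack.push on x: east, and get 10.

I try maze.move on dir: east, and see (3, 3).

I invoke maze.sense on dir: north, and see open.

I try stack.push on x: north, : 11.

Calling maze.move on dir: north, and observe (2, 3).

Now I run maze.sense on dir: north, and observe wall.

Invoking maze.sense on dir: west, and see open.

Now I run stack.push on x: west, and get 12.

Next I call maze.move on dir: west, yielding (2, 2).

Calling maze.sense on dir: north, and observe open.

I use stack.push on x: north, and get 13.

I use maze.move on dir: north, — result: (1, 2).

I invoke maze.sense on dir: north, and get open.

I use stack.push on x: north, yielding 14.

Calling maze.move on dir: north, yielding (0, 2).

I invoke maze.sense on dir: east, yielding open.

Calling stack.push on x: east, : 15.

I call maze.move on dir: east, and observe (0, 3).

I call stack.pop(), which returns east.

Calling maze.move on dir: west, yielding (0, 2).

I call maze.sense on dir: west, and see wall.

I try stack.pop(), : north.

Now I run maze.move on dir: south, — result: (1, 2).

Then maze.sense on dir: west, and observe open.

I try stack.push on x: west, and see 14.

I call maze.move on dir: west, and observe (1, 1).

Using maze.sense on dir: south, which returns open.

I try stack.push on x: south, yielding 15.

I invoke maze.move on dir: south, and get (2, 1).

Next I call maze.sense on dir: south, giving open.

Now I run stack.push on x: south, giving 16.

Calling maze.move on dir: south, : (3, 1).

I call maze.sense on dir: south, : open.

I use stack.push on x: south, giving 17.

Now I run maze.move on dir: south, giving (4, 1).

I try maze.sense on dir: south, — result: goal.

I call maze.move on dir: south, : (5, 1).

Answer: (5, 1)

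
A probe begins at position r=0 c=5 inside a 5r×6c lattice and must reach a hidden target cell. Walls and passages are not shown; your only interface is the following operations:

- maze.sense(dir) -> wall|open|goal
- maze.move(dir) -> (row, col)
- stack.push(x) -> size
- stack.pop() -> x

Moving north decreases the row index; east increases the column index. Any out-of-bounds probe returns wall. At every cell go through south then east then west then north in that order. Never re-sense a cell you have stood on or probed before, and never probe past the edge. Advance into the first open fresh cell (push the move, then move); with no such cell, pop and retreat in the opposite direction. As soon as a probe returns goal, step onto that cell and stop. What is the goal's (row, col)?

Act: maze.sense[dir='south']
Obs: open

Act: stack.push[x='south']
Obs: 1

Act: maze.move[dir='south']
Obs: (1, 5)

Act: maze.sense[dir='south']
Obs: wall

Act: maze.sense[dir='west']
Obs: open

Act: stack.push[x='west']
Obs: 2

Act: maze.move[dir='west']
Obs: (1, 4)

Act: maze.sense[dir='south']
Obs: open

Act: stack.push[x='south']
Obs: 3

Act: maze.move[dir='south']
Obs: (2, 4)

Act: maze.sense[dir='south']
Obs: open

Act: stack.push[x='south']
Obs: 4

Act: maze.move[dir='south']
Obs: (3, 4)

Act: maze.sense[dir='south']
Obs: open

Act: stack.push[x='south']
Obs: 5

Act: maze.move[dir='south']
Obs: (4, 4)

Act: maze.sense[dir='east']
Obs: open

Act: stack.push[x='east']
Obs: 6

Act: maze.move[dir='east']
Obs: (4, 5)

Act: maze.sense[dir='north']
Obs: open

Act: stack.push[x='north']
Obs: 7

Act: maze.move[dir='north']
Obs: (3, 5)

Act: stack.pop[]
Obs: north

Act: maze.move[dir='south']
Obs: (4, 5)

Act: stack.pop[]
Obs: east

Act: maze.move[dir='west']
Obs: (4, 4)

Act: maze.sense[dir='west']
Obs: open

Act: stack.push[x='west']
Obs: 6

Act: maze.move[dir='west']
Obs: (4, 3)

Act: maze.sense[dir='west']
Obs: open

Act: stack.push[x='west']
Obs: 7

Act: maze.move[dir='west']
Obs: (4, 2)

Act: maze.sense[dir='west']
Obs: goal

Act: maze.move[dir='west']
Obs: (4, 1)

Answer: (4, 1)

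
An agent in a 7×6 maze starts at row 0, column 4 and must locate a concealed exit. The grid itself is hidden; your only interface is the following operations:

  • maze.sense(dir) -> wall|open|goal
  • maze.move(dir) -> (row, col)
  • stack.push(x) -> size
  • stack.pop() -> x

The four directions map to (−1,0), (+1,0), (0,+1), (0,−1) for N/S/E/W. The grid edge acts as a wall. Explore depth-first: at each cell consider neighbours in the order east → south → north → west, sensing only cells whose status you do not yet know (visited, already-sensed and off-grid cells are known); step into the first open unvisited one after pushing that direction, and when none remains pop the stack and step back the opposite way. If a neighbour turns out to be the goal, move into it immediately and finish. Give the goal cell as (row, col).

% maze.sense dir: east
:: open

% stack.push x: east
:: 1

% maze.move dir: east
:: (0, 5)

% maze.sense dir: south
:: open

% stack.push x: south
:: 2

% maze.move dir: south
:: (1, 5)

% maze.sense dir: south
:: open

% stack.push x: south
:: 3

% maze.move dir: south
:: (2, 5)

% maze.sense dir: south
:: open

% stack.push x: south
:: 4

% maze.move dir: south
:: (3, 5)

% maze.sense dir: south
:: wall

% maze.sense dir: west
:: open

% stack.push x: west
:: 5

% maze.move dir: west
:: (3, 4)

% maze.sense dir: south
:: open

% stack.push x: south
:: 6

% maze.move dir: south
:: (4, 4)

% maze.sense dir: south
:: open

% stack.push x: south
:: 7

% maze.move dir: south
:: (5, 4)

% maze.sense dir: east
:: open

% stack.push x: east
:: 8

% maze.move dir: east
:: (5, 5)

% maze.sense dir: south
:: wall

% stack.pop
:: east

% maze.move dir: west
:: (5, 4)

% maze.sense dir: south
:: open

% stack.push x: south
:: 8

% maze.move dir: south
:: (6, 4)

% maze.sense dir: west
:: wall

% stack.pop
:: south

% maze.move dir: north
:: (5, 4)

% maze.sense dir: west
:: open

% stack.push x: west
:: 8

% maze.move dir: west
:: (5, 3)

% maze.sense dir: north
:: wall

% maze.sense dir: west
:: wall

% stack.pop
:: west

% maze.move dir: east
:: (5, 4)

% stack.pop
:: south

% maze.move dir: north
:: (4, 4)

% stack.pop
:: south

% maze.move dir: north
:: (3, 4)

% maze.sense dir: north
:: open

% stack.push x: north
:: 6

% maze.move dir: north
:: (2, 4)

% maze.sense dir: north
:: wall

% maze.sense dir: west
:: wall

% stack.pop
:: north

% maze.move dir: south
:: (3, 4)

% maze.sense dir: west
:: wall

% stack.pop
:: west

% maze.move dir: east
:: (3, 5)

% stack.pop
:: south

% maze.move dir: north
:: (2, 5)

% stack.pop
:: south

% maze.move dir: north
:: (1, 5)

% stack.pop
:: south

% maze.move dir: north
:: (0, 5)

% stack.pop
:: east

% maze.move dir: west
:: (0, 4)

% maze.sense dir: west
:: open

% stack.push x: west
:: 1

% maze.move dir: west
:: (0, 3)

% maze.sense dir: south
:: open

% stack.push x: south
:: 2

% maze.move dir: south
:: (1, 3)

% maze.sense dir: west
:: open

% stack.push x: west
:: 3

% maze.move dir: west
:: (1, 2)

% maze.sense dir: south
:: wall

% maze.sense dir: north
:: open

% stack.push x: north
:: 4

% maze.move dir: north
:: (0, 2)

% maze.sense dir: west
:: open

% stack.push x: west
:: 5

% maze.move dir: west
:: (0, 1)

% maze.sense dir: south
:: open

% stack.push x: south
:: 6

% maze.move dir: south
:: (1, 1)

% maze.sense dir: south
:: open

% stack.push x: south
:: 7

% maze.move dir: south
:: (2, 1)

% maze.sense dir: south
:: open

% stack.push x: south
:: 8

% maze.move dir: south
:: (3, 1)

% maze.sense dir: east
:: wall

% maze.sense dir: south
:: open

% stack.push x: south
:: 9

% maze.move dir: south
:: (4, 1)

% maze.sense dir: east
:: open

% stack.push x: east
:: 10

% maze.move dir: east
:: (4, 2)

% stack.pop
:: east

% maze.move dir: west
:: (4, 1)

% maze.sense dir: south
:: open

% stack.push x: south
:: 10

% maze.move dir: south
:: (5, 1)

% maze.sense dir: south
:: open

% stack.push x: south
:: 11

% maze.move dir: south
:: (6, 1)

% maze.sense dir: east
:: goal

% maze.move dir: east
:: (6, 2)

Answer: (6, 2)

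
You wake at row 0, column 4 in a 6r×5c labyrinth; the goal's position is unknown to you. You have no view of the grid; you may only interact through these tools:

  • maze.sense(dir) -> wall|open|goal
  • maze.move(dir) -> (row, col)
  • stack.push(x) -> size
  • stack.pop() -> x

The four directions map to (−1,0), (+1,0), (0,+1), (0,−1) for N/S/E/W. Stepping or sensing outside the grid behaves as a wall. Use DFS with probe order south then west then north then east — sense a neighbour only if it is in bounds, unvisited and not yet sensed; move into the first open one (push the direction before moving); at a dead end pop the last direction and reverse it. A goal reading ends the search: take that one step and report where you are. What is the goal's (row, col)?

Act: sense[dir→south]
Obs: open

Act: push[x→south]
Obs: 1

Act: move[dir→south]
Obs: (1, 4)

Act: sense[dir→south]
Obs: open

Act: push[x→south]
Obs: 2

Act: move[dir→south]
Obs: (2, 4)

Act: sense[dir→south]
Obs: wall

Act: sense[dir→west]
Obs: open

Act: push[x→west]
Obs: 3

Act: move[dir→west]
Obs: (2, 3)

Act: sense[dir→south]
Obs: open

Act: push[x→south]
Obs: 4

Act: move[dir→south]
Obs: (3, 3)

Act: sense[dir→south]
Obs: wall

Act: sense[dir→west]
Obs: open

Act: push[x→west]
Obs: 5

Act: move[dir→west]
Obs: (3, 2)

Act: sense[dir→south]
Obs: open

Act: push[x→south]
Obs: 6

Act: move[dir→south]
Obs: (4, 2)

Act: sense[dir→south]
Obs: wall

Act: sense[dir→west]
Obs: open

Act: push[x→west]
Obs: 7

Act: move[dir→west]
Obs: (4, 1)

Act: sense[dir→south]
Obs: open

Act: push[x→south]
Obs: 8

Act: move[dir→south]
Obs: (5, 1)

Act: sense[dir→west]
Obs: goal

Act: move[dir→west]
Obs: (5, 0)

Answer: (5, 0)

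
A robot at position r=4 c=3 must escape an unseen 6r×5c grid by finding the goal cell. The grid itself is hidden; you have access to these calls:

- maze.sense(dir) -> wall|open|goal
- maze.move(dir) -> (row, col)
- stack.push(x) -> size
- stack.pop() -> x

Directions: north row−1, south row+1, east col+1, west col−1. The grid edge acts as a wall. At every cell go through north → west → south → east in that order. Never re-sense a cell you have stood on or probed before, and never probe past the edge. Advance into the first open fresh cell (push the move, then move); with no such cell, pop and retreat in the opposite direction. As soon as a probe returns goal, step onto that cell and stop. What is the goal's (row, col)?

I try maze.sense passing dir→north, which returns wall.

I try maze.sense passing dir→west, yielding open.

Invoking stack.push passing x→west, and get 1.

I call maze.move passing dir→west, giving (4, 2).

Calling maze.sense passing dir→north, and get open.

Invoking stack.push passing x→north, and observe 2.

Next I call maze.move passing dir→north, and observe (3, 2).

Next I call maze.sense passing dir→north, : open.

Invoking stack.push passing x→north, which returns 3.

Invoking maze.move passing dir→north, → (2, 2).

I run maze.sense passing dir→north, and get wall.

I use maze.sense passing dir→west, giving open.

I invoke stack.push passing x→west, giving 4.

Then maze.move passing dir→west, → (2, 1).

I invoke maze.sense passing dir→north, giving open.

I call stack.push passing x→north, and get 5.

I run maze.move passing dir→north, — result: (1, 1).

Calling maze.sense passing dir→north, giving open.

I invoke stack.push passing x→north, — result: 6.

I try maze.move passing dir→north, yielding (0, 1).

I try maze.sense passing dir→west, and get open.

I invoke stack.push passing x→west, : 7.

I use maze.move passing dir→west, — result: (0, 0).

Now I run maze.sense passing dir→south, which returns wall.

I use stack.pop, → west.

I run maze.move passing dir→east, and observe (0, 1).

I run maze.sense passing dir→east, and see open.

Next I call stack.push passing x→east, giving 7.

I invoke maze.move passing dir→east, — result: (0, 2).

Invoking maze.sense passing dir→east, giving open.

Now I run stack.push passing x→east, giving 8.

Invoking maze.move passing dir→east, : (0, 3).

I invoke maze.sense passing dir→south, giving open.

Now I run stack.push passing x→south, and observe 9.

I run maze.move passing dir→south, → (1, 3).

Invoking maze.sense passing dir→south, giving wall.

Using maze.sense passing dir→east, which returns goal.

Calling maze.move passing dir→east, which returns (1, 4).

Answer: (1, 4)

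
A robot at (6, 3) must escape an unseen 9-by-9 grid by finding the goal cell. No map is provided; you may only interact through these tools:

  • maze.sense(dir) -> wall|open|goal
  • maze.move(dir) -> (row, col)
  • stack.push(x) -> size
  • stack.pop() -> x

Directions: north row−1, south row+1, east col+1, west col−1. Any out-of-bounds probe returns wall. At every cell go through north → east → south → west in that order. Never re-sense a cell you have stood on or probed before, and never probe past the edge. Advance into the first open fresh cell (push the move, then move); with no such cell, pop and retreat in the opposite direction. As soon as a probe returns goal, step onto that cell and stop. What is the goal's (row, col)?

==> maze.sense(dir: north)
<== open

==> stack.push(x: north)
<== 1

==> maze.move(dir: north)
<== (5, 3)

==> maze.sense(dir: north)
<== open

==> stack.push(x: north)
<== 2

==> maze.move(dir: north)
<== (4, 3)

==> maze.sense(dir: north)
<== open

==> stack.push(x: north)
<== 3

==> maze.move(dir: north)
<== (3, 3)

==> maze.sense(dir: north)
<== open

==> stack.push(x: north)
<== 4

==> maze.move(dir: north)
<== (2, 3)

==> maze.sense(dir: north)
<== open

==> stack.push(x: north)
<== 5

==> maze.move(dir: north)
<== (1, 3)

==> maze.sense(dir: north)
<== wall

==> maze.sense(dir: east)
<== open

==> stack.push(x: east)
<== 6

==> maze.move(dir: east)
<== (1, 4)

==> maze.sense(dir: north)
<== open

==> stack.push(x: north)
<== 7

==> maze.move(dir: north)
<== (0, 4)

==> maze.sense(dir: east)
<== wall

==> stack.pop()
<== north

==> maze.move(dir: south)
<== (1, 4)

==> maze.sense(dir: east)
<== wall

==> maze.sense(dir: south)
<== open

==> stack.push(x: south)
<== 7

==> maze.move(dir: south)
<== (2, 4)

==> maze.sense(dir: east)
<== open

==> stack.push(x: east)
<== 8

==> maze.move(dir: east)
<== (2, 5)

==> maze.sense(dir: east)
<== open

==> stack.push(x: east)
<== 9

==> maze.move(dir: east)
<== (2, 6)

==> maze.sense(dir: north)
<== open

==> stack.push(x: north)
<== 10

==> maze.move(dir: north)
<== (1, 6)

==> maze.sense(dir: north)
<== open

==> stack.push(x: north)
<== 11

==> maze.move(dir: north)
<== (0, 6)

==> maze.sense(dir: east)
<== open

==> stack.push(x: east)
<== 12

==> maze.move(dir: east)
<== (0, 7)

==> maze.sense(dir: east)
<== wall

==> maze.sense(dir: south)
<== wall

==> stack.pop()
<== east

==> maze.move(dir: west)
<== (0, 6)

==> stack.pop()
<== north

==> maze.move(dir: south)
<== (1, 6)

==> stack.pop()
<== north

==> maze.move(dir: south)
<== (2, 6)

==> maze.sense(dir: east)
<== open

==> stack.push(x: east)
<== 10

==> maze.move(dir: east)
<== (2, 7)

==> maze.sense(dir: east)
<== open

==> stack.push(x: east)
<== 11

==> maze.move(dir: east)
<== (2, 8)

==> maze.sense(dir: north)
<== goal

==> maze.move(dir: north)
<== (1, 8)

Answer: (1, 8)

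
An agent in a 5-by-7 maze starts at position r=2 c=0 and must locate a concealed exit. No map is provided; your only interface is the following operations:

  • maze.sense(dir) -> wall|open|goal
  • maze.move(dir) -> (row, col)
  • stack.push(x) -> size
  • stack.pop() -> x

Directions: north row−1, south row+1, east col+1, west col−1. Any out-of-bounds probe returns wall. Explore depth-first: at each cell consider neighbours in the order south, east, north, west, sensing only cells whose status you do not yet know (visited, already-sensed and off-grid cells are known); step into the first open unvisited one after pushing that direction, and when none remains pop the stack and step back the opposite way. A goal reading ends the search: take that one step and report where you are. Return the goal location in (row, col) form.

-> maze.sense(dir='south')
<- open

-> stack.push(x='south')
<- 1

-> maze.move(dir='south')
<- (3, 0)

-> maze.sense(dir='south')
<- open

-> stack.push(x='south')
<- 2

-> maze.move(dir='south')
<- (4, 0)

-> maze.sense(dir='east')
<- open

-> stack.push(x='east')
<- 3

-> maze.move(dir='east')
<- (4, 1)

-> maze.sense(dir='east')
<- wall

-> maze.sense(dir='north')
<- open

-> stack.push(x='north')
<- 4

-> maze.move(dir='north')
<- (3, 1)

-> maze.sense(dir='east')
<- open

-> stack.push(x='east')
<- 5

-> maze.move(dir='east')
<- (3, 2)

-> maze.sense(dir='east')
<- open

-> stack.push(x='east')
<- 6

-> maze.move(dir='east')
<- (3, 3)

-> maze.sense(dir='south')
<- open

-> stack.push(x='south')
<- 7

-> maze.move(dir='south')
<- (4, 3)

-> maze.sense(dir='east')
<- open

-> stack.push(x='east')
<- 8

-> maze.move(dir='east')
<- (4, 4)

-> maze.sense(dir='east')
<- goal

-> maze.move(dir='east')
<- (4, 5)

Answer: (4, 5)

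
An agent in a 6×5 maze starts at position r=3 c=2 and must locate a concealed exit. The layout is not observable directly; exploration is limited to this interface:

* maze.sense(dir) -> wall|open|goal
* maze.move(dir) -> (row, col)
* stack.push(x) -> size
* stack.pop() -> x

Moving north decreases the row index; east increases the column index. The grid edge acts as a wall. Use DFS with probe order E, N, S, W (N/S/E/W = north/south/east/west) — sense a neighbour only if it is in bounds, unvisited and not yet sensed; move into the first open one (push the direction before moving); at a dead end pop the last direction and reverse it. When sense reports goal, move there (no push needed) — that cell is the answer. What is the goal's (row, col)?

Step: sense[dir='east']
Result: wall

Step: sense[dir='north']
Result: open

Step: push[x='north']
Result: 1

Step: move[dir='north']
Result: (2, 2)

Step: sense[dir='east']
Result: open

Step: push[x='east']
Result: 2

Step: move[dir='east']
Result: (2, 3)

Step: sense[dir='east']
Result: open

Step: push[x='east']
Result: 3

Step: move[dir='east']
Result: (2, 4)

Step: sense[dir='north']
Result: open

Step: push[x='north']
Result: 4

Step: move[dir='north']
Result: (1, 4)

Step: sense[dir='north']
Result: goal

Step: move[dir='north']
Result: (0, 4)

Answer: (0, 4)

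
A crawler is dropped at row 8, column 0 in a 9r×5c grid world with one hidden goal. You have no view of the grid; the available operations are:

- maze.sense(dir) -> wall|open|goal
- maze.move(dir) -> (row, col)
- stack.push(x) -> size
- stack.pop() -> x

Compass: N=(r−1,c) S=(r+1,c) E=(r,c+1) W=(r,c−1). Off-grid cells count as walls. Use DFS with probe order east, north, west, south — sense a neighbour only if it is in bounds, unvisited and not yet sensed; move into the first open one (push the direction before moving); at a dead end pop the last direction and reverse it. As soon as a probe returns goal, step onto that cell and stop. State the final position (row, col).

→ maze.sense(dir: east)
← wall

→ maze.sense(dir: north)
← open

→ stack.push(x: north)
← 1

→ maze.move(dir: north)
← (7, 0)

→ maze.sense(dir: east)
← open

→ stack.push(x: east)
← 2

→ maze.move(dir: east)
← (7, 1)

→ maze.sense(dir: east)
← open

→ stack.push(x: east)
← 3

→ maze.move(dir: east)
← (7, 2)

→ maze.sense(dir: east)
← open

→ stack.push(x: east)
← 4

→ maze.move(dir: east)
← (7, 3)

→ maze.sense(dir: east)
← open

→ stack.push(x: east)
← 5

→ maze.move(dir: east)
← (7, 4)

→ maze.sense(dir: north)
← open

→ stack.push(x: north)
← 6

→ maze.move(dir: north)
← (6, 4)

→ maze.sense(dir: north)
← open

→ stack.push(x: north)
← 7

→ maze.move(dir: north)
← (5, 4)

→ maze.sense(dir: north)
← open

→ stack.push(x: north)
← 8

→ maze.move(dir: north)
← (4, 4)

→ maze.sense(dir: north)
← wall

→ maze.sense(dir: west)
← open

→ stack.push(x: west)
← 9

→ maze.move(dir: west)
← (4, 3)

→ maze.sense(dir: north)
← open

→ stack.push(x: north)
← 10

→ maze.move(dir: north)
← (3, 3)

→ maze.sense(dir: north)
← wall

→ maze.sense(dir: west)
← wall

→ stack.pop()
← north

→ maze.move(dir: south)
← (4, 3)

→ maze.sense(dir: west)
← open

→ stack.push(x: west)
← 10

→ maze.move(dir: west)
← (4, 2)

→ maze.sense(dir: west)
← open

→ stack.push(x: west)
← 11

→ maze.move(dir: west)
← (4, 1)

→ maze.sense(dir: north)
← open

→ stack.push(x: north)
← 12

→ maze.move(dir: north)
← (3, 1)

→ maze.sense(dir: north)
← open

→ stack.push(x: north)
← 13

→ maze.move(dir: north)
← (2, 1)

→ maze.sense(dir: east)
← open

→ stack.push(x: east)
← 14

→ maze.move(dir: east)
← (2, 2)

→ maze.sense(dir: north)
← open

→ stack.push(x: north)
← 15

→ maze.move(dir: north)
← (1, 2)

→ maze.sense(dir: east)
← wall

→ maze.sense(dir: north)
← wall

→ maze.sense(dir: west)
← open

→ stack.push(x: west)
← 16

→ maze.move(dir: west)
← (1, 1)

→ maze.sense(dir: north)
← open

→ stack.push(x: north)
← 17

→ maze.move(dir: north)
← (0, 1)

→ maze.sense(dir: west)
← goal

→ maze.move(dir: west)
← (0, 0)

Answer: (0, 0)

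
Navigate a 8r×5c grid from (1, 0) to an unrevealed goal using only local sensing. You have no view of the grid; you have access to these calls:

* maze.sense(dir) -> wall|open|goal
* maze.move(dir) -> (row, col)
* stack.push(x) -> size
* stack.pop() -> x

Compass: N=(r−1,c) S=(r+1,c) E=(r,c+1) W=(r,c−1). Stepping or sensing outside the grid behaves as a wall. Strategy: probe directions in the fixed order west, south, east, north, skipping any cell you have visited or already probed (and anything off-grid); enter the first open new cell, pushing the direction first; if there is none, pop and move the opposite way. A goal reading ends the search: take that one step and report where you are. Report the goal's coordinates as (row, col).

;; 1. maze.sense(south) ~> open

;; 2. stack.push(south) ~> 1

;; 3. maze.move(south) ~> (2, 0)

;; 4. maze.sense(south) ~> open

;; 5. stack.push(south) ~> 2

;; 6. maze.move(south) ~> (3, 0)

;; 7. maze.sense(south) ~> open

;; 8. stack.push(south) ~> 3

;; 9. maze.move(south) ~> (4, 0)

;; 10. maze.sense(south) ~> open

;; 11. stack.push(south) ~> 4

;; 12. maze.move(south) ~> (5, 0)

;; 13. maze.sense(south) ~> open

;; 14. stack.push(south) ~> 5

;; 15. maze.move(south) ~> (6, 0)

;; 16. maze.sense(south) ~> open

;; 17. stack.push(south) ~> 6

;; 18. maze.move(south) ~> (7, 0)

;; 19. maze.sense(east) ~> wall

;; 20. stack.pop() ~> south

;; 21. maze.move(north) ~> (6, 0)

;; 22. maze.sense(east) ~> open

;; 23. stack.push(east) ~> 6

;; 24. maze.move(east) ~> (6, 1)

;; 25. maze.sense(east) ~> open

;; 26. stack.push(east) ~> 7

;; 27. maze.move(east) ~> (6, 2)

;; 28. maze.sense(south) ~> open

;; 29. stack.push(south) ~> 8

;; 30. maze.move(south) ~> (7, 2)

;; 31. maze.sense(east) ~> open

;; 32. stack.push(east) ~> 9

;; 33. maze.move(east) ~> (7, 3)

;; 34. maze.sense(east) ~> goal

;; 35. maze.move(east) ~> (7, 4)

Answer: (7, 4)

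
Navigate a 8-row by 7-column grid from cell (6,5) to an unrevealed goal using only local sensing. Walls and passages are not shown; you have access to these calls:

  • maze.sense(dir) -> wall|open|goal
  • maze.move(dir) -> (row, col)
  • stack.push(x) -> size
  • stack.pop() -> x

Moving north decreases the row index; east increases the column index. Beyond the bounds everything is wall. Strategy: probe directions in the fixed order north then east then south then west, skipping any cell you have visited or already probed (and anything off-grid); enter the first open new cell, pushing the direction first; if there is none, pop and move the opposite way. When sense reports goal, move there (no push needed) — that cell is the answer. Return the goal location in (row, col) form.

;; 1. maze.sense(dir→north) : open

;; 2. stack.push(x→north) : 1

;; 3. maze.move(dir→north) : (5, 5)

;; 4. maze.sense(dir→north) : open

;; 5. stack.push(x→north) : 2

;; 6. maze.move(dir→north) : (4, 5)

;; 7. maze.sense(dir→north) : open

;; 8. stack.push(x→north) : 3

;; 9. maze.move(dir→north) : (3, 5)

;; 10. maze.sense(dir→north) : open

;; 11. stack.push(x→north) : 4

;; 12. maze.move(dir→north) : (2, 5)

;; 13. maze.sense(dir→north) : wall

;; 14. maze.sense(dir→east) : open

;; 15. stack.push(x→east) : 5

;; 16. maze.move(dir→east) : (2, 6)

;; 17. maze.sense(dir→north) : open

;; 18. stack.push(x→north) : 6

;; 19. maze.move(dir→north) : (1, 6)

;; 20. maze.sense(dir→north) : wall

;; 21. stack.pop() : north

;; 22. maze.move(dir→south) : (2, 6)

;; 23. maze.sense(dir→south) : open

;; 24. stack.push(x→south) : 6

;; 25. maze.move(dir→south) : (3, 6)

;; 26. maze.sense(dir→south) : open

;; 27. stack.push(x→south) : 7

;; 28. maze.move(dir→south) : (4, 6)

;; 29. maze.sense(dir→south) : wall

;; 30. stack.pop() : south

;; 31. maze.move(dir→north) : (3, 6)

;; 32. stack.pop() : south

;; 33. maze.move(dir→north) : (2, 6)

;; 34. stack.pop() : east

;; 35. maze.move(dir→west) : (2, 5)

;; 36. maze.sense(dir→west) : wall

;; 37. stack.pop() : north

;; 38. maze.move(dir→south) : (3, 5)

;; 39. maze.sense(dir→west) : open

;; 40. stack.push(x→west) : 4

;; 41. maze.move(dir→west) : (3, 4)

;; 42. maze.sense(dir→south) : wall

;; 43. maze.sense(dir→west) : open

;; 44. stack.push(x→west) : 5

;; 45. maze.move(dir→west) : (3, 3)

;; 46. maze.sense(dir→north) : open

;; 47. stack.push(x→north) : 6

;; 48. maze.move(dir→north) : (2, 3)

;; 49. maze.sense(dir→north) : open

;; 50. stack.push(x→north) : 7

;; 51. maze.move(dir→north) : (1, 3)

;; 52. maze.sense(dir→north) : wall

;; 53. maze.sense(dir→east) : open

;; 54. stack.push(x→east) : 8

;; 55. maze.move(dir→east) : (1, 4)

;; 56. maze.sense(dir→north) : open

;; 57. stack.push(x→north) : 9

;; 58. maze.move(dir→north) : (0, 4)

;; 59. maze.sense(dir→east) : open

;; 60. stack.push(x→east) : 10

;; 61. maze.move(dir→east) : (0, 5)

;; 62. stack.pop() : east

;; 63. maze.move(dir→west) : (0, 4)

;; 64. stack.pop() : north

;; 65. maze.move(dir→south) : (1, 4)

;; 66. stack.pop() : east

;; 67. maze.move(dir→west) : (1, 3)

;; 68. maze.sense(dir→west) : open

;; 69. stack.push(x→west) : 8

;; 70. maze.move(dir→west) : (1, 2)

;; 71. maze.sense(dir→north) : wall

;; 72. maze.sense(dir→south) : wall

;; 73. maze.sense(dir→west) : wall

;; 74. stack.pop() : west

;; 75. maze.move(dir→east) : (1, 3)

;; 76. stack.pop() : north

;; 77. maze.move(dir→south) : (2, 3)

;; 78. stack.pop() : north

;; 79. maze.move(dir→south) : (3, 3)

;; 80. maze.sense(dir→south) : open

;; 81. stack.push(x→south) : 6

;; 82. maze.move(dir→south) : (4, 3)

;; 83. maze.sense(dir→south) : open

;; 84. stack.push(x→south) : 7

;; 85. maze.move(dir→south) : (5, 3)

;; 86. maze.sense(dir→east) : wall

;; 87. maze.sense(dir→south) : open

;; 88. stack.push(x→south) : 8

;; 89. maze.move(dir→south) : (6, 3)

;; 90. maze.sense(dir→east) : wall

;; 91. maze.sense(dir→south) : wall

;; 92. maze.sense(dir→west) : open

;; 93. stack.push(x→west) : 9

;; 94. maze.move(dir→west) : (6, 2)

;; 95. maze.sense(dir→north) : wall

;; 96. maze.sense(dir→south) : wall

;; 97. maze.sense(dir→west) : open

;; 98. stack.push(x→west) : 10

;; 99. maze.move(dir→west) : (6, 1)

;; 100. maze.sense(dir→north) : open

;; 101. stack.push(x→north) : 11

;; 102. maze.move(dir→north) : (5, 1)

;; 103. maze.sense(dir→north) : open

;; 104. stack.push(x→north) : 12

;; 105. maze.move(dir→north) : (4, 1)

;; 106. maze.sense(dir→north) : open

;; 107. stack.push(x→north) : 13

;; 108. maze.move(dir→north) : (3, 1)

;; 109. maze.sense(dir→north) : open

;; 110. stack.push(x→north) : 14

;; 111. maze.move(dir→north) : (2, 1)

;; 112. maze.sense(dir→west) : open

;; 113. stack.push(x→west) : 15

;; 114. maze.move(dir→west) : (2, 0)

;; 115. maze.sense(dir→north) : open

;; 116. stack.push(x→north) : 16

;; 117. maze.move(dir→north) : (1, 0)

;; 118. maze.sense(dir→north) : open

;; 119. stack.push(x→north) : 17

;; 120. maze.move(dir→north) : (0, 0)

;; 121. maze.sense(dir→east) : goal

;; 122. maze.move(dir→east) : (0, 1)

Answer: (0, 1)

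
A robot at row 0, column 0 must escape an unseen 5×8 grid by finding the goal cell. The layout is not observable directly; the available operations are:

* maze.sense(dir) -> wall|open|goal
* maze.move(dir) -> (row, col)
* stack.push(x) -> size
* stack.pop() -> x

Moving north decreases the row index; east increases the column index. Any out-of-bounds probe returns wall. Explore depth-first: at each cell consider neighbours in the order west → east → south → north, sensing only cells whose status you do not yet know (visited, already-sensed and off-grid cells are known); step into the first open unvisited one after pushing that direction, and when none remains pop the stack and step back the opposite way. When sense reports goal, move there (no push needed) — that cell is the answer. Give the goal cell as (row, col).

>> sense(dir=east)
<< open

>> push(x=east)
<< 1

>> move(dir=east)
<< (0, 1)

>> sense(dir=east)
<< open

>> push(x=east)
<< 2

>> move(dir=east)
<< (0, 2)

>> sense(dir=east)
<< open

>> push(x=east)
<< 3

>> move(dir=east)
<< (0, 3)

>> sense(dir=east)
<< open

>> push(x=east)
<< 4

>> move(dir=east)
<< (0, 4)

>> sense(dir=east)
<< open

>> push(x=east)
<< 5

>> move(dir=east)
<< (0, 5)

>> sense(dir=east)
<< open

>> push(x=east)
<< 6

>> move(dir=east)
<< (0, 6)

>> sense(dir=east)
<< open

>> push(x=east)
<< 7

>> move(dir=east)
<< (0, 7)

>> sense(dir=south)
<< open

>> push(x=south)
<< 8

>> move(dir=south)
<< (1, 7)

>> sense(dir=west)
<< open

>> push(x=west)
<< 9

>> move(dir=west)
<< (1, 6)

>> sense(dir=west)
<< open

>> push(x=west)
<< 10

>> move(dir=west)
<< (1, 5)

>> sense(dir=west)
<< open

>> push(x=west)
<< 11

>> move(dir=west)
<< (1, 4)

>> sense(dir=west)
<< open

>> push(x=west)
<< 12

>> move(dir=west)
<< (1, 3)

>> sense(dir=west)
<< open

>> push(x=west)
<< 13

>> move(dir=west)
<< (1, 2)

>> sense(dir=west)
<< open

>> push(x=west)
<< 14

>> move(dir=west)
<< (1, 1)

>> sense(dir=west)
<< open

>> push(x=west)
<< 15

>> move(dir=west)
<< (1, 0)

>> sense(dir=south)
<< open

>> push(x=south)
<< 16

>> move(dir=south)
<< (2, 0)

>> sense(dir=east)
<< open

>> push(x=east)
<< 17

>> move(dir=east)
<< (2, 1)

>> sense(dir=east)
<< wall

>> sense(dir=south)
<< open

>> push(x=south)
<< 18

>> move(dir=south)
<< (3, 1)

>> sense(dir=west)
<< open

>> push(x=west)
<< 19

>> move(dir=west)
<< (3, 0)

>> sense(dir=south)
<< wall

>> pop()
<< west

>> move(dir=east)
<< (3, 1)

>> sense(dir=east)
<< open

>> push(x=east)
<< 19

>> move(dir=east)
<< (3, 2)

>> sense(dir=east)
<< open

>> push(x=east)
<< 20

>> move(dir=east)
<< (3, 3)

>> sense(dir=east)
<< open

>> push(x=east)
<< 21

>> move(dir=east)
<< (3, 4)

>> sense(dir=east)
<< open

>> push(x=east)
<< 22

>> move(dir=east)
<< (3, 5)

>> sense(dir=east)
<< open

>> push(x=east)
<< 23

>> move(dir=east)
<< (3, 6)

>> sense(dir=east)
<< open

>> push(x=east)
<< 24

>> move(dir=east)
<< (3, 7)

>> sense(dir=south)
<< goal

>> move(dir=south)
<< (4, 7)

Answer: (4, 7)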